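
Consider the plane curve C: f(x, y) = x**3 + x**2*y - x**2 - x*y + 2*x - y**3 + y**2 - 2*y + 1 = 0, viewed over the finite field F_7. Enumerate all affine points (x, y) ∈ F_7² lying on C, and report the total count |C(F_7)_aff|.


Affine F_7-points: {(0, 2), (1, 3), (1, 6), (2, 5), (3, 4), (4, 4), (4, 5), (4, 6), (5, 3), (6, 2), (6, 3)}; count = 11.

For each of the 49 pairs (x, y) ∈ F_7², evaluate f(x, y) mod 7. Record the zeros.
  x = 0: [0↦1, 1↦6, 2↦0, 3↦5, 4↦1, 5↦3, 6↦5]  zeros at y ∈ {2}
  x = 1: [0↦3, 1↦1, 2↦2, 3↦0, 4↦3, 5↦5, 6↦0]  zeros at y ∈ {3, 6}
  x = 2: [0↦2, 1↦2, 2↦5, 3↦5, 4↦3, 5↦0, 6↦4]  zeros at y ∈ {5}
  x = 3: [0↦4, 1↦1, 2↦1, 3↦5, 4↦0, 5↦1, 6↦2]  zeros at y ∈ {4}
  x = 4: [0↦1, 1↦4, 2↦3, 3↦6, 4↦0, 5↦0, 6↦0]  zeros at y ∈ {4, 5, 6}
  x = 5: [0↦6, 1↦3, 2↦3, 3↦0, 4↦2, 5↦3, 6↦4]  zeros at y ∈ {3}
  x = 6: [0↦4, 1↦4, 2↦0, 3↦0, 4↦5, 5↦2, 6↦6]  zeros at y ∈ {2, 3}
Collecting zeros: affine points = {(0, 2), (1, 3), (1, 6), (2, 5), (3, 4), (4, 4), (4, 5), (4, 6), (5, 3), (6, 2), (6, 3)}.
Total count |C(F_7)_aff| = 11.


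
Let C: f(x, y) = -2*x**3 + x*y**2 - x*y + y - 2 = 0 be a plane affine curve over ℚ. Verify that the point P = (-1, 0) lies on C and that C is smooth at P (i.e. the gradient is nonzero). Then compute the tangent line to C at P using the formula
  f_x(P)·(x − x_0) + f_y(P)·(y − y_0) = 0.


Tangent line at P: -6*x + 2*y - 6 = 0.

Step 1: f(-1, 0) = 0, so P lies on C.
Step 2: partial derivatives
  f_x(x, y) = -6*x**2 + y**2 - y, f_y(x, y) = 2*x*y - x + 1.
  f_x(P) = -6, f_y(P) = 2 (gradient nonzero, so P is smooth).
Step 3: tangent line at P: -6·(x − -1) + 2·(y − 0) = 0.
Expanding: -6*x + 2*y - 6 = 0.


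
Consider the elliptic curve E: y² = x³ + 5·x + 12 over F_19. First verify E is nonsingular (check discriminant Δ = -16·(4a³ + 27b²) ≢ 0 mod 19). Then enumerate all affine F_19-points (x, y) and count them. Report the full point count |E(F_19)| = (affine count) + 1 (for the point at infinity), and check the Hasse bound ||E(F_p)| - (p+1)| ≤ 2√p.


Affine points = {(2, 7), (2, 12), (3, 4), (3, 15), (4, 1), (4, 18), (6, 7), (6, 12), (9, 8), (9, 11), (10, 6), (10, 13), (11, 7), (11, 12), (15, 2), (15, 17), (18, 5), (18, 14)}; affine count = 18; |E(F_19)| = 19.

Discriminant check: Δ ∝ 4a³ + 27b² = 4·5³ + 27·12² = 4·125 + 27·144 ≡ 18 (mod 19). Nonzero ⇒ E is nonsingular.
For each x ∈ F_19, compute rhs = x³ + 5·x + 12 mod 19, then count y ∈ F_19 with y² ≡ rhs.
  x = 0: rhs = 12, matching y values: none (0 points).
  x = 1: rhs = 18, matching y values: none (0 points).
  x = 2: rhs = 11, matching y values: 7, 12 (2 points).
  x = 3: rhs = 16, matching y values: 4, 15 (2 points).
  x = 4: rhs = 1, matching y values: 1, 18 (2 points).
  x = 5: rhs = 10, matching y values: none (0 points).
  x = 6: rhs = 11, matching y values: 7, 12 (2 points).
  x = 7: rhs = 10, matching y values: none (0 points).
  x = 8: rhs = 13, matching y values: none (0 points).
  x = 9: rhs = 7, matching y values: 8, 11 (2 points).
  x = 10: rhs = 17, matching y values: 6, 13 (2 points).
  x = 11: rhs = 11, matching y values: 7, 12 (2 points).
  x = 12: rhs = 14, matching y values: none (0 points).
  x = 13: rhs = 13, matching y values: none (0 points).
  x = 14: rhs = 14, matching y values: none (0 points).
  x = 15: rhs = 4, matching y values: 2, 17 (2 points).
  x = 16: rhs = 8, matching y values: none (0 points).
  x = 17: rhs = 13, matching y values: none (0 points).
  x = 18: rhs = 6, matching y values: 5, 14 (2 points).
Total affine count: 18.
Full point count |E(F_19)| = 18 + 1 = 19.
Hasse bound: |19 − (19+1)| = |-1| = 1 ≤ 2√19 ≈ 8.7178 ✓.


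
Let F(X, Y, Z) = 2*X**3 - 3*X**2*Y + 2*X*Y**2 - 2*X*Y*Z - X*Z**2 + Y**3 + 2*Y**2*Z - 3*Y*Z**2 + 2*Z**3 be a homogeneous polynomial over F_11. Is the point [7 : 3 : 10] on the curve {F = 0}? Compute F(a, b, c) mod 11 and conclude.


F(7,3,10) ≡ 8 (mod 11); P is NOT on the curve.

Evaluate F(7, 3, 10) term-by-term (mod 11).
  2*X**3 ↦ 2·343·1·1 = 686
  -3*X**2*Y ↦ -3·49·3·1 = -441
  2*X*Y**2 ↦ 2·7·9·1 = 126
  -2*X*Y*Z ↦ -2·7·3·10 = -420
  -X*Z**2 ↦ -1·7·1·100 = -700
  Y**3 ↦ 1·1·27·1 = 27
  2*Y**2*Z ↦ 2·1·9·10 = 180
  -3*Y*Z**2 ↦ -3·1·3·100 = -900
  2*Z**3 ↦ 2·1·1·1000 = 2000
Sum: F(7, 3, 10) = (686) + (-441) + (126) + (-420) + (-700) + (27) + (180) + (-900) + (2000) = 558.
Reducing mod 11: 558 ≡ 8 (mod 11).
Since F(a, b, c) ≡ 8 ≠ 0 (mod 11), P does NOT lie on the curve.


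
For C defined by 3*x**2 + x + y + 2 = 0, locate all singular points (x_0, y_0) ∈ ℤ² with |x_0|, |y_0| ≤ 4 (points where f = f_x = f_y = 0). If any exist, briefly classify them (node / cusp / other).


No singular points in the scanned grid; C is smooth there.

Compute partial derivatives:
  f_x = 6*x + 1.
  f_y = 1.
f_y = 1 is a nonzero constant, so f_y never vanishes: no point (x, y) can satisfy f = f_x = f_y = 0. In particular no (x, y) ∈ {−4, ..., 4}² is singular; the curve is smooth.


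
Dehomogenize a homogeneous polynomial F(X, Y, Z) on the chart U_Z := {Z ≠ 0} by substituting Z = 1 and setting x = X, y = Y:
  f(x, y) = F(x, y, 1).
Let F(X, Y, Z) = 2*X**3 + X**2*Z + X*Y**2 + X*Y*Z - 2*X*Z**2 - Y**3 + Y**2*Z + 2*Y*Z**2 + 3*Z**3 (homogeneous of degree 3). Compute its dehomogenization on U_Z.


f(x, y) = 2*x**3 + x**2 + x*y**2 + x*y - 2*x - y**3 + y**2 + 2*y + 3

On U_Z we set Z = 1. Each monomial c·X^i·Y^j·Z^k in F becomes c·x^i·y^j·1^k = c·x^i·y^j.
Substituting Z = 1: F(X, Y, 1) = 2*x**3 + x**2 + x*y**2 + x*y - 2*x - y**3 + y**2 + 2*y + 3.
Note: deg(f) ≤ deg(F) = 3; strict inequality happens when F is divisible by Z (lost terms).


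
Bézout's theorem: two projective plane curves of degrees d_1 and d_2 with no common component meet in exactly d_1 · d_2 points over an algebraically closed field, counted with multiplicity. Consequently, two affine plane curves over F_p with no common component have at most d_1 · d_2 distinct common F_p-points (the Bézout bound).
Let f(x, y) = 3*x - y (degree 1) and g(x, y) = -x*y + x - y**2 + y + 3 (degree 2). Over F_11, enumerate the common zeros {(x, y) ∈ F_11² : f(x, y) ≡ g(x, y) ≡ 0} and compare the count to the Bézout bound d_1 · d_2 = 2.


Common zeros: ∅; count = 0; Bézout bound = 2.

deg(f) = 1, deg(g) = 2, so Bézout bound = 2.
Scan x ∈ F_11. For each x, list the y ∈ F_11 with f(x, y) ≡ 0 and those with g(x, y) ≡ 0 (mod 11); the common zeros in that column are the intersection.
  x = 0: f ≡ 0 at y ∈ {0}; g ≡ 0 at y ∈ ∅; common: ∅.
  x = 1: f ≡ 0 at y ∈ {3}; g ≡ 0 at y ∈ {2, 9}; common: ∅.
  x = 2: f ≡ 0 at y ∈ {6}; g ≡ 0 at y ∈ ∅; common: ∅.
  x = 3: f ≡ 0 at y ∈ {9}; g ≡ 0 at y ∈ ∅; common: ∅.
  x = 4: f ≡ 0 at y ∈ {1}; g ≡ 0 at y ∈ {3, 5}; common: ∅.
  x = 5: f ≡ 0 at y ∈ {4}; g ≡ 0 at y ∈ {8, 10}; common: ∅.
  x = 6: f ≡ 0 at y ∈ {7}; g ≡ 0 at y ∈ ∅; common: ∅.
  x = 7: f ≡ 0 at y ∈ {10}; g ≡ 0 at y ∈ ∅; common: ∅.
  x = 8: f ≡ 0 at y ∈ {2}; g ≡ 0 at y ∈ {0, 4}; common: ∅.
  x = 9: f ≡ 0 at y ∈ {5}; g ≡ 0 at y ∈ ∅; common: ∅.
  x = 10: f ≡ 0 at y ∈ {8}; g ≡ 0 at y ∈ {6, 7}; common: ∅.
Collecting: common zeros = ∅, so the count is 0.
Comparison with the Bézout bound: 0 ≤ 2 = deg(f)·deg(g), as expected for curves with no common component (the affine F_11-count falls short of the bound because intersections may lie at infinity, over extension fields, or carry multiplicity).


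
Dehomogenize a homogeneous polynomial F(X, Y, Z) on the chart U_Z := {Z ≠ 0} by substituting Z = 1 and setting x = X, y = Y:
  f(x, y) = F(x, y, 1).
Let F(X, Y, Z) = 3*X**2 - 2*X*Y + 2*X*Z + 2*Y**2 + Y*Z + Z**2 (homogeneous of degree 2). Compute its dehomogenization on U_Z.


f(x, y) = 3*x**2 - 2*x*y + 2*x + 2*y**2 + y + 1

On U_Z we set Z = 1. Each monomial c·X^i·Y^j·Z^k in F becomes c·x^i·y^j·1^k = c·x^i·y^j.
Substituting Z = 1: F(X, Y, 1) = 3*x**2 - 2*x*y + 2*x + 2*y**2 + y + 1.
Note: deg(f) ≤ deg(F) = 2; strict inequality happens when F is divisible by Z (lost terms).


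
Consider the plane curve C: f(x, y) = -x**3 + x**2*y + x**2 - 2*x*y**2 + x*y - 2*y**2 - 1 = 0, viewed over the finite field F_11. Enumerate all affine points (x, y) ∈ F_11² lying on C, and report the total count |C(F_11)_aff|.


Affine F_11-points: {(0, 4), (0, 7), (2, 4), (2, 8), (3, 3), (3, 4), (5, 9), (5, 10), (8, 5), (8, 10), (9, 0), (9, 10)}; count = 12.

For each of the 121 pairs (x, y) ∈ F_11², evaluate f(x, y) mod 11. Record the zeros.
  x = 0: [0↦10, 1↦8, 2↦2, 3↦3, 4↦0, 5↦4, 6↦4, 7↦0, 8↦3, 9↦2, 10↦8]  zeros at y ∈ {4, 7}
  x = 1: [0↦10, 1↦8, 2↦9, 3↦2, 4↦9, 5↦8, 6↦10, 7↦4, 8↦1, 9↦1, 10↦4]  zeros at y ∈ ∅
  x = 2: [0↦6, 1↦6, 2↦5, 3↦3, 4↦0, 5↦7, 6↦2, 7↦7, 8↦0, 9↦3, 10↦5]  zeros at y ∈ {4, 8}
  x = 3: [0↦3, 1↦7, 2↦6, 3↦0, 4↦0, 5↦6, 6↦7, 7↦3, 8↦5, 9↦2, 10↦5]  zeros at y ∈ {3, 4}
  x = 4: [0↦6, 1↦5, 2↦6, 3↦9, 4↦3, 5↦10, 6↦8, 7↦8, 8↦10, 9↦3, 10↦9]  zeros at y ∈ ∅
  x = 5: [0↦9, 1↦5, 2↦10, 3↦2, 4↦3, 5↦2, 6↦10, 7↦5, 8↦9, 9↦0, 10↦0]  zeros at y ∈ {9, 10}
  x = 6: [0↦6, 1↦1, 2↦1, 3↦6, 4↦5, 5↦9, 6↦7, 7↦10, 8↦7, 9↦9, 10↦5]  zeros at y ∈ ∅
  x = 7: [0↦2, 1↦9, 2↦6, 3↦4, 4↦3, 5↦3, 6↦4, 7↦6, 8↦9, 9↦2, 10↦7]  zeros at y ∈ ∅
  x = 8: [0↦2, 1↦1, 2↦8, 3↦1, 4↦2, 5↦0, 6↦6, 7↦9, 8↦9, 9↦6, 10↦0]  zeros at y ∈ {5, 10}
  x = 9: [0↦0, 1↦4, 2↦1, 3↦2, 4↦7, 5↦5, 6↦7, 7↦2, 8↦1, 9↦4, 10↦0]  zeros at y ∈ {0, 10}
  x = 10: [0↦1, 1↦1, 2↦1, 3↦1, 4↦1, 5↦1, 6↦1, 7↦1, 8↦1, 9↦1, 10↦1]  zeros at y ∈ ∅
Collecting zeros: affine points = {(0, 4), (0, 7), (2, 4), (2, 8), (3, 3), (3, 4), (5, 9), (5, 10), (8, 5), (8, 10), (9, 0), (9, 10)}.
Total count |C(F_11)_aff| = 12.


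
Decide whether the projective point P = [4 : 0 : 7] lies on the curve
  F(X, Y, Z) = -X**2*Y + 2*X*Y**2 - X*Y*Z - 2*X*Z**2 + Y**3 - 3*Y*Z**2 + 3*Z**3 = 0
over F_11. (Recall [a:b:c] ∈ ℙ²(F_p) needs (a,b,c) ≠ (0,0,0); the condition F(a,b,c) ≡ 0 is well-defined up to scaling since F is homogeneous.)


F(4,0,7) ≡ 10 (mod 11); P is NOT on the curve.

Evaluate F(4, 0, 7) term-by-term (mod 11).
  -X**2*Y ↦ -1·16·0·1 = 0
  2*X*Y**2 ↦ 2·4·0·1 = 0
  -X*Y*Z ↦ -1·4·0·7 = 0
  -2*X*Z**2 ↦ -2·4·1·49 = -392
  Y**3 ↦ 1·1·0·1 = 0
  -3*Y*Z**2 ↦ -3·1·0·49 = 0
  3*Z**3 ↦ 3·1·1·343 = 1029
Sum: F(4, 0, 7) = (0) + (0) + (0) + (-392) + (0) + (0) + (1029) = 637.
Reducing mod 11: 637 ≡ 10 (mod 11).
Since F(a, b, c) ≡ 10 ≠ 0 (mod 11), P does NOT lie on the curve.


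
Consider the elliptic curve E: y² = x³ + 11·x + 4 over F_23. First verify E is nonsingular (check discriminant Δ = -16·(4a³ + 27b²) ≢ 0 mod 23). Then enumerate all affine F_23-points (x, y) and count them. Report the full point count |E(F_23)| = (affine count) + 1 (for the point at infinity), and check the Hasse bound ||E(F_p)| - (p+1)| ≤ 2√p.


Affine points = {(0, 2), (0, 21), (1, 4), (1, 19), (3, 8), (3, 15), (5, 0), (8, 11), (8, 12), (9, 2), (9, 21), (12, 1), (12, 22), (14, 2), (14, 21), (15, 5), (15, 18), (18, 10), (18, 13), (20, 6), (20, 17)}; affine count = 21; |E(F_23)| = 22.

Discriminant check: Δ ∝ 4a³ + 27b² = 4·11³ + 27·4² = 4·1331 + 27·16 ≡ 6 (mod 23). Nonzero ⇒ E is nonsingular.
For each x ∈ F_23, compute rhs = x³ + 11·x + 4 mod 23, then count y ∈ F_23 with y² ≡ rhs.
  x = 0: rhs = 4, matching y values: 2, 21 (2 points).
  x = 1: rhs = 16, matching y values: 4, 19 (2 points).
  x = 2: rhs = 11, matching y values: none (0 points).
  x = 3: rhs = 18, matching y values: 8, 15 (2 points).
  x = 4: rhs = 20, matching y values: none (0 points).
  x = 5: rhs = 0, matching y values: 0 (1 points).
  x = 6: rhs = 10, matching y values: none (0 points).
  x = 7: rhs = 10, matching y values: none (0 points).
  x = 8: rhs = 6, matching y values: 11, 12 (2 points).
  x = 9: rhs = 4, matching y values: 2, 21 (2 points).
  x = 10: rhs = 10, matching y values: none (0 points).
  x = 11: rhs = 7, matching y values: none (0 points).
  x = 12: rhs = 1, matching y values: 1, 22 (2 points).
  x = 13: rhs = 21, matching y values: none (0 points).
  x = 14: rhs = 4, matching y values: 2, 21 (2 points).
  x = 15: rhs = 2, matching y values: 5, 18 (2 points).
  x = 16: rhs = 21, matching y values: none (0 points).
  x = 17: rhs = 21, matching y values: none (0 points).
  x = 18: rhs = 8, matching y values: 10, 13 (2 points).
  x = 19: rhs = 11, matching y values: none (0 points).
  x = 20: rhs = 13, matching y values: 6, 17 (2 points).
  x = 21: rhs = 20, matching y values: none (0 points).
  x = 22: rhs = 15, matching y values: none (0 points).
Total affine count: 21.
Full point count |E(F_23)| = 21 + 1 = 22.
Hasse bound: |22 − (23+1)| = |-2| = 2 ≤ 2√23 ≈ 9.5917 ✓.


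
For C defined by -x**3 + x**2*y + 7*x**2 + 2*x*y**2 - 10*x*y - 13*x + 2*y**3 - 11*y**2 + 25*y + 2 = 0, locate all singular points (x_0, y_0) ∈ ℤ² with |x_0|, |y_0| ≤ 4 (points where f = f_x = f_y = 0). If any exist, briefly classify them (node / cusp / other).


Singular points: {(3, 1)}; classification: node.

Compute partial derivatives:
  f_x = -3*x**2 + 2*x*y + 14*x + 2*y**2 - 10*y - 13.
  f_y = x**2 + 4*x*y - 10*x + 6*y**2 - 22*y + 25.
Scan x_0 ∈ {−4, ..., 4}. For each x_0, f_y(x_0, y) is a polynomial in y; find its integer roots y ∈ {−4, ..., 4}, then test f_x and f at those candidates.
  x = -4: f_y(-4, y) = 6*y**2 - 38*y + 81; no integer root y with |y| ≤ 4.
  x = -3: f_y(-3, y) = 6*y**2 - 34*y + 64; no integer root y with |y| ≤ 4.
  x = -2: f_y(-2, y) = 6*y**2 - 30*y + 49; no integer root y with |y| ≤ 4.
  x = -1: f_y(-1, y) = 6*y**2 - 26*y + 36; no integer root y with |y| ≤ 4.
  x = 0: f_y(0, y) = 6*y**2 - 22*y + 25; no integer root y with |y| ≤ 4.
  x = 1: f_y(1, y) = 6*y**2 - 18*y + 16; no integer root y with |y| ≤ 4.
  x = 2: f_y(2, y) = 6*y**2 - 14*y + 9; no integer root y with |y| ≤ 4.
  x = 3: f_y(3, y) = 6*y**2 - 10*y + 4; vanishes at y ∈ {1}. (3, 1): f_x = 0, f = 0 — SINGULAR.
  x = 4: f_y(4, y) = 6*y**2 - 6*y + 1; no integer root y with |y| ≤ 4.
Only singular point on the grid: (3, 1).
Classify: substitute x = 3 + u, y = 1 + v and expand: f = -u**3 + u**2*v - u**2 + 2*u*v**2 + 2*v**3 + v**2.
No constant or linear terms (consistent with a singular point). Quadratic part: -u**2 + v**2. Cubic part: -u**3 + u**2*v + 2*u*v**2 + 2*v**3.
The quadratic part v**2 - u**2 = (v − u)(v + u) splits into two distinct linear factors, so there are two distinct tangent lines y − 1 = ±(x − 3) — this is a node (ordinary double point).
Classification: node.


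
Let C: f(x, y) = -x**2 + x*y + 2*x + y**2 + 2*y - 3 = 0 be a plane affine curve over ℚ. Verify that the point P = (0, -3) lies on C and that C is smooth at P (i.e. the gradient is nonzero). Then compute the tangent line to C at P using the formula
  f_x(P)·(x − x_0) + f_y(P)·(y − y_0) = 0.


Tangent line at P: -x - 4*y - 12 = 0.

Step 1: f(0, -3) = 0, so P lies on C.
Step 2: partial derivatives
  f_x(x, y) = -2*x + y + 2, f_y(x, y) = x + 2*y + 2.
  f_x(P) = -1, f_y(P) = -4 (gradient nonzero, so P is smooth).
Step 3: tangent line at P: -1·(x − 0) + -4·(y − -3) = 0.
Expanding: -x - 4*y - 12 = 0.


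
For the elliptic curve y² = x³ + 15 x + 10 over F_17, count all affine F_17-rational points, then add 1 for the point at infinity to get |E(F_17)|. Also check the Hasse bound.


Affine points = {(1, 3), (1, 14), (4, 7), (4, 10), (7, 4), (7, 13), (8, 8), (8, 9), (10, 2), (10, 15)}; affine count = 10; |E(F_17)| = 11.

Discriminant check: Δ ∝ 4a³ + 27b² = 4·15³ + 27·10² = 4·3375 + 27·100 ≡ 16 (mod 17). Nonzero ⇒ E is nonsingular.
For each x ∈ F_17, compute rhs = x³ + 15·x + 10 mod 17, then count y ∈ F_17 with y² ≡ rhs.
  x = 0: rhs = 10, matching y values: none (0 points).
  x = 1: rhs = 9, matching y values: 3, 14 (2 points).
  x = 2: rhs = 14, matching y values: none (0 points).
  x = 3: rhs = 14, matching y values: none (0 points).
  x = 4: rhs = 15, matching y values: 7, 10 (2 points).
  x = 5: rhs = 6, matching y values: none (0 points).
  x = 6: rhs = 10, matching y values: none (0 points).
  x = 7: rhs = 16, matching y values: 4, 13 (2 points).
  x = 8: rhs = 13, matching y values: 8, 9 (2 points).
  x = 9: rhs = 7, matching y values: none (0 points).
  x = 10: rhs = 4, matching y values: 2, 15 (2 points).
  x = 11: rhs = 10, matching y values: none (0 points).
  x = 12: rhs = 14, matching y values: none (0 points).
  x = 13: rhs = 5, matching y values: none (0 points).
  x = 14: rhs = 6, matching y values: none (0 points).
  x = 15: rhs = 6, matching y values: none (0 points).
  x = 16: rhs = 11, matching y values: none (0 points).
Total affine count: 10.
Full point count |E(F_17)| = 10 + 1 = 11.
Hasse bound: |11 − (17+1)| = |-7| = 7 ≤ 2√17 ≈ 8.2462 ✓.


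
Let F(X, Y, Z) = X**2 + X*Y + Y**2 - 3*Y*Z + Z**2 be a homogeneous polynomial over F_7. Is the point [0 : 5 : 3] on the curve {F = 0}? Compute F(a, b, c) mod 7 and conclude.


F(0,5,3) ≡ 3 (mod 7); P is NOT on the curve.

Evaluate F(0, 5, 3) term-by-term (mod 7).
  X**2 ↦ 1·0·1·1 = 0
  X*Y ↦ 1·0·5·1 = 0
  Y**2 ↦ 1·1·25·1 = 25
  -3*Y*Z ↦ -3·1·5·3 = -45
  Z**2 ↦ 1·1·1·9 = 9
Sum: F(0, 5, 3) = (0) + (0) + (25) + (-45) + (9) = -11.
Reducing mod 7: -11 ≡ 3 (mod 7).
Since F(a, b, c) ≡ 3 ≠ 0 (mod 7), P does NOT lie on the curve.


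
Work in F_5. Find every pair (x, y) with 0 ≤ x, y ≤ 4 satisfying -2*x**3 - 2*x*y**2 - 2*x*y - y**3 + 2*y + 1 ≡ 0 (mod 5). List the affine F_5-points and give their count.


Affine F_5-points: {(0, 3), (0, 4), (2, 0)}; count = 3.

For each of the 25 pairs (x, y) ∈ F_5², evaluate f(x, y) mod 5. Record the zeros.
  x = 0: [0↦1, 1↦2, 2↦2, 3↦0, 4↦0]  zeros at y ∈ {3, 4}
  x = 1: [0↦4, 1↦1, 2↦3, 3↦4, 4↦3]  zeros at y ∈ ∅
  x = 2: [0↦0, 1↦3, 2↦2, 3↦1, 4↦4]  zeros at y ∈ {0}
  x = 3: [0↦2, 1↦1, 2↦2, 3↦4, 4↦1]  zeros at y ∈ ∅
  x = 4: [0↦3, 1↦3, 2↦1, 3↦1, 4↦2]  zeros at y ∈ ∅
Collecting zeros: affine points = {(0, 3), (0, 4), (2, 0)}.
Total count |C(F_5)_aff| = 3.


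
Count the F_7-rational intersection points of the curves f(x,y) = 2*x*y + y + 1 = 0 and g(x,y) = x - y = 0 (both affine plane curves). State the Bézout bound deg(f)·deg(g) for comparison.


Common zeros: {(5, 5)}; count = 1; Bézout bound = 2.

deg(f) = 2, deg(g) = 1, so Bézout bound = 2.
Scan x ∈ F_7. For each x, list the y ∈ F_7 with f(x, y) ≡ 0 and those with g(x, y) ≡ 0 (mod 7); the common zeros in that column are the intersection.
  x = 0: f ≡ 0 at y ∈ {6}; g ≡ 0 at y ∈ {0}; common: ∅.
  x = 1: f ≡ 0 at y ∈ {2}; g ≡ 0 at y ∈ {1}; common: ∅.
  x = 2: f ≡ 0 at y ∈ {4}; g ≡ 0 at y ∈ {2}; common: ∅.
  x = 3: f ≡ 0 at y ∈ ∅; g ≡ 0 at y ∈ {3}; common: ∅.
  x = 4: f ≡ 0 at y ∈ {3}; g ≡ 0 at y ∈ {4}; common: ∅.
  x = 5: f ≡ 0 at y ∈ {5}; g ≡ 0 at y ∈ {5}; common: {5}.
  x = 6: f ≡ 0 at y ∈ {1}; g ≡ 0 at y ∈ {6}; common: ∅.
Collecting: common zeros = {(5, 5)}, so the count is 1.
Comparison with the Bézout bound: 1 ≤ 2 = deg(f)·deg(g), as expected for curves with no common component (the affine F_7-count falls short of the bound because intersections may lie at infinity, over extension fields, or carry multiplicity).


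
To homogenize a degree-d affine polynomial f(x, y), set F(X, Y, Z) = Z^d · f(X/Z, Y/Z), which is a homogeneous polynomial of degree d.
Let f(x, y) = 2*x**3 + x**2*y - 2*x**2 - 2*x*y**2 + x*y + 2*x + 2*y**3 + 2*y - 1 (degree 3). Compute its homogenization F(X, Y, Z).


F(X, Y, Z) = 2*X**3 + X**2*Y - 2*X**2*Z - 2*X*Y**2 + X*Y*Z + 2*X*Z**2 + 2*Y**3 + 2*Y*Z**2 - Z**3

deg(f) = 3.
Substitute x = X/Z, y = Y/Z into f, then multiply by Z^3.
  monomial 2·x^3·y^0 ↦ 2·X^3·Y^0·Z^0.
  monomial 1·x^2·y^1 ↦ 1·X^2·Y^1·Z^0.
  monomial -2·x^2·y^0 ↦ -2·X^2·Y^0·Z^1.
  monomial -2·x^1·y^2 ↦ -2·X^1·Y^2·Z^0.
  monomial 1·x^1·y^1 ↦ 1·X^1·Y^1·Z^1.
  monomial 2·x^1·y^0 ↦ 2·X^1·Y^0·Z^2.
  monomial 2·x^0·y^3 ↦ 2·X^0·Y^3·Z^0.
  monomial 2·x^0·y^1 ↦ 2·X^0·Y^1·Z^2.
  monomial -1·x^0·y^0 ↦ -1·X^0·Y^0·Z^3.
Collecting: F(X, Y, Z) = 2*X**3 + X**2*Y - 2*X**2*Z - 2*X*Y**2 + X*Y*Z + 2*X*Z**2 + 2*Y**3 + 2*Y*Z**2 - Z**3.


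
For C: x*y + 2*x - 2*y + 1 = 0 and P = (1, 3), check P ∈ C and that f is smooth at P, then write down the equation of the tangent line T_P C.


Tangent line at P: 5*x - y - 2 = 0.

Step 1: f(1, 3) = 0, so P lies on C.
Step 2: partial derivatives
  f_x(x, y) = y + 2, f_y(x, y) = x - 2.
  f_x(P) = 5, f_y(P) = -1 (gradient nonzero, so P is smooth).
Step 3: tangent line at P: 5·(x − 1) + -1·(y − 3) = 0.
Expanding: 5*x - y - 2 = 0.


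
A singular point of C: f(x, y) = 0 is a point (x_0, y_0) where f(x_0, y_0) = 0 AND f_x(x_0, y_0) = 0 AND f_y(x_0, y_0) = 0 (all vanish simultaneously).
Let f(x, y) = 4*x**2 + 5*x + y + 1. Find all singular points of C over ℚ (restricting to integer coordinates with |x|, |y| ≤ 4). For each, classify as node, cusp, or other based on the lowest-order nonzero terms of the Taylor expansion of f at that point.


No singular points in the scanned grid; C is smooth there.

Compute partial derivatives:
  f_x = 8*x + 5.
  f_y = 1.
f_y = 1 is a nonzero constant, so f_y never vanishes: no point (x, y) can satisfy f = f_x = f_y = 0. In particular no (x, y) ∈ {−4, ..., 4}² is singular; the curve is smooth.


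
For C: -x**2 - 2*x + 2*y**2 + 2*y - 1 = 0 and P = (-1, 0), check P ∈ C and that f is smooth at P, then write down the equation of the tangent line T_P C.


Tangent line at P: 2*y = 0.

Step 1: f(-1, 0) = 0, so P lies on C.
Step 2: partial derivatives
  f_x(x, y) = -2*x - 2, f_y(x, y) = 4*y + 2.
  f_x(P) = 0, f_y(P) = 2 (gradient nonzero, so P is smooth).
Step 3: tangent line at P: 0·(x − -1) + 2·(y − 0) = 0.
Expanding: 2*y = 0.


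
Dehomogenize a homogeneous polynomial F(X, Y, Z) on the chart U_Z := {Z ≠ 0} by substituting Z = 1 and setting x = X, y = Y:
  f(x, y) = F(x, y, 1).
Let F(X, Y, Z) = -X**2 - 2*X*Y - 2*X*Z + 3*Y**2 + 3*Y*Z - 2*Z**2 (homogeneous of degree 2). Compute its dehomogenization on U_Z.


f(x, y) = -x**2 - 2*x*y - 2*x + 3*y**2 + 3*y - 2

On U_Z we set Z = 1. Each monomial c·X^i·Y^j·Z^k in F becomes c·x^i·y^j·1^k = c·x^i·y^j.
Substituting Z = 1: F(X, Y, 1) = -x**2 - 2*x*y - 2*x + 3*y**2 + 3*y - 2.
Note: deg(f) ≤ deg(F) = 2; strict inequality happens when F is divisible by Z (lost terms).


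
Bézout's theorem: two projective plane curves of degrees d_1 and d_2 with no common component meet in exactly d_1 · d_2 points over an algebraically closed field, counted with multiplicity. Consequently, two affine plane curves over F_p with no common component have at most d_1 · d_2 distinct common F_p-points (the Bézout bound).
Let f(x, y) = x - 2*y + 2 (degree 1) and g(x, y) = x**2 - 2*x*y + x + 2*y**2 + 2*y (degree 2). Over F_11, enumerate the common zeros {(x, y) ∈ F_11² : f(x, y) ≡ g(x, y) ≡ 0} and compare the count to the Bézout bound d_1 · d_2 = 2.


Common zeros: ∅; count = 0; Bézout bound = 2.

deg(f) = 1, deg(g) = 2, so Bézout bound = 2.
Scan x ∈ F_11. For each x, list the y ∈ F_11 with f(x, y) ≡ 0 and those with g(x, y) ≡ 0 (mod 11); the common zeros in that column are the intersection.
  x = 0: f ≡ 0 at y ∈ {1}; g ≡ 0 at y ∈ {0, 10}; common: ∅.
  x = 1: f ≡ 0 at y ∈ {7}; g ≡ 0 at y ∈ ∅; common: ∅.
  x = 2: f ≡ 0 at y ∈ {2}; g ≡ 0 at y ∈ {6}; common: ∅.
  x = 3: f ≡ 0 at y ∈ {8}; g ≡ 0 at y ∈ ∅; common: ∅.
  x = 4: f ≡ 0 at y ∈ {3}; g ≡ 0 at y ∈ ∅; common: ∅.
  x = 5: f ≡ 0 at y ∈ {9}; g ≡ 0 at y ∈ {2}; common: ∅.
  x = 6: f ≡ 0 at y ∈ {4}; g ≡ 0 at y ∈ ∅; common: ∅.
  x = 7: f ≡ 0 at y ∈ {10}; g ≡ 0 at y ∈ {8, 9}; common: ∅.
  x = 8: f ≡ 0 at y ∈ {5}; g ≡ 0 at y ∈ {8, 10}; common: ∅.
  x = 9: f ≡ 0 at y ∈ {0}; g ≡ 0 at y ∈ {2, 6}; common: ∅.
  x = 10: f ≡ 0 at y ∈ {6}; g ≡ 0 at y ∈ {0, 9}; common: ∅.
Collecting: common zeros = ∅, so the count is 0.
Comparison with the Bézout bound: 0 ≤ 2 = deg(f)·deg(g), as expected for curves with no common component (the affine F_11-count falls short of the bound because intersections may lie at infinity, over extension fields, or carry multiplicity).


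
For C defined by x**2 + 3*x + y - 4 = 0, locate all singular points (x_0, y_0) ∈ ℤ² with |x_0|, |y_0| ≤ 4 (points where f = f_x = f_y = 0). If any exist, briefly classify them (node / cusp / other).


No singular points in the scanned grid; C is smooth there.

Compute partial derivatives:
  f_x = 2*x + 3.
  f_y = 1.
f_y = 1 is a nonzero constant, so f_y never vanishes: no point (x, y) can satisfy f = f_x = f_y = 0. In particular no (x, y) ∈ {−4, ..., 4}² is singular; the curve is smooth.


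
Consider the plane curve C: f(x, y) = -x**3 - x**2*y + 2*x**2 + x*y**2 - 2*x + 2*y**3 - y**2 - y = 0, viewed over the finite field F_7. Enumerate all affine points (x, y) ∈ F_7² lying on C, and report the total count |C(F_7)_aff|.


Affine F_7-points: {(0, 0), (0, 1), (0, 3), (1, 4), (2, 6), (3, 1), (3, 4), (5, 1), (5, 2), (6, 3)}; count = 10.

For each of the 49 pairs (x, y) ∈ F_7², evaluate f(x, y) mod 7. Record the zeros.
  x = 0: [0↦0, 1↦0, 2↦3, 3↦0, 4↦3, 5↦3, 6↦5]  zeros at y ∈ {0, 1, 3}
  x = 1: [0↦6, 1↦6, 2↦4, 3↦5, 4↦0, 5↦1, 6↦6]  zeros at y ∈ {4}
  x = 2: [0↦3, 1↦1, 2↦6, 3↦2, 4↦1, 5↦1, 6↦0]  zeros at y ∈ {6}
  x = 3: [0↦6, 1↦0, 2↦3, 3↦6, 4↦0, 5↦4, 6↦2]  zeros at y ∈ {1, 4}
  x = 4: [0↦2, 1↦4, 2↦3, 3↦4, 4↦5, 5↦4, 6↦6]  zeros at y ∈ ∅
  x = 5: [0↦6, 1↦0, 2↦0, 3↦4, 4↦3, 5↦2, 6↦6]  zeros at y ∈ {1, 2}
  x = 6: [0↦5, 1↦3, 2↦2, 3↦0, 4↦2, 5↦6, 6↦3]  zeros at y ∈ {3}
Collecting zeros: affine points = {(0, 0), (0, 1), (0, 3), (1, 4), (2, 6), (3, 1), (3, 4), (5, 1), (5, 2), (6, 3)}.
Total count |C(F_7)_aff| = 10.


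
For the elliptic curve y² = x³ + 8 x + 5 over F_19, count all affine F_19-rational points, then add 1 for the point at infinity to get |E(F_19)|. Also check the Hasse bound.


Affine points = {(0, 9), (0, 10), (4, 5), (4, 14), (7, 9), (7, 10), (8, 7), (8, 12), (12, 9), (12, 10), (13, 8), (13, 11), (14, 7), (14, 12), (15, 2), (15, 17), (16, 7), (16, 12), (17, 0)}; affine count = 19; |E(F_19)| = 20.

Discriminant check: Δ ∝ 4a³ + 27b² = 4·8³ + 27·5² = 4·512 + 27·25 ≡ 6 (mod 19). Nonzero ⇒ E is nonsingular.
For each x ∈ F_19, compute rhs = x³ + 8·x + 5 mod 19, then count y ∈ F_19 with y² ≡ rhs.
  x = 0: rhs = 5, matching y values: 9, 10 (2 points).
  x = 1: rhs = 14, matching y values: none (0 points).
  x = 2: rhs = 10, matching y values: none (0 points).
  x = 3: rhs = 18, matching y values: none (0 points).
  x = 4: rhs = 6, matching y values: 5, 14 (2 points).
  x = 5: rhs = 18, matching y values: none (0 points).
  x = 6: rhs = 3, matching y values: none (0 points).
  x = 7: rhs = 5, matching y values: 9, 10 (2 points).
  x = 8: rhs = 11, matching y values: 7, 12 (2 points).
  x = 9: rhs = 8, matching y values: none (0 points).
  x = 10: rhs = 2, matching y values: none (0 points).
  x = 11: rhs = 18, matching y values: none (0 points).
  x = 12: rhs = 5, matching y values: 9, 10 (2 points).
  x = 13: rhs = 7, matching y values: 8, 11 (2 points).
  x = 14: rhs = 11, matching y values: 7, 12 (2 points).
  x = 15: rhs = 4, matching y values: 2, 17 (2 points).
  x = 16: rhs = 11, matching y values: 7, 12 (2 points).
  x = 17: rhs = 0, matching y values: 0 (1 points).
  x = 18: rhs = 15, matching y values: none (0 points).
Total affine count: 19.
Full point count |E(F_19)| = 19 + 1 = 20.
Hasse bound: |20 − (19+1)| = |0| = 0 ≤ 2√19 ≈ 8.7178 ✓.


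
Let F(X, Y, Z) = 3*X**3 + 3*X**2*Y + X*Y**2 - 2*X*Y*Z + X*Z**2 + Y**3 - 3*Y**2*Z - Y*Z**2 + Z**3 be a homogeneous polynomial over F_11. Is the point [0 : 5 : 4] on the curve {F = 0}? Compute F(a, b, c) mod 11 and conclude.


F(0,5,4) ≡ 7 (mod 11); P is NOT on the curve.

Evaluate F(0, 5, 4) term-by-term (mod 11).
  3*X**3 ↦ 3·0·1·1 = 0
  3*X**2*Y ↦ 3·0·5·1 = 0
  X*Y**2 ↦ 1·0·25·1 = 0
  -2*X*Y*Z ↦ -2·0·5·4 = 0
  X*Z**2 ↦ 1·0·1·16 = 0
  Y**3 ↦ 1·1·125·1 = 125
  -3*Y**2*Z ↦ -3·1·25·4 = -300
  -Y*Z**2 ↦ -1·1·5·16 = -80
  Z**3 ↦ 1·1·1·64 = 64
Sum: F(0, 5, 4) = (0) + (0) + (0) + (0) + (0) + (125) + (-300) + (-80) + (64) = -191.
Reducing mod 11: -191 ≡ 7 (mod 11).
Since F(a, b, c) ≡ 7 ≠ 0 (mod 11), P does NOT lie on the curve.


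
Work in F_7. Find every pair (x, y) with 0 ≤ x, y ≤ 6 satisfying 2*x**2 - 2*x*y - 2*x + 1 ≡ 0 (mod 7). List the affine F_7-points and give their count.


Affine F_7-points: {(1, 4), (2, 3), (3, 1), (4, 4), (5, 2), (6, 1)}; count = 6.

For each of the 49 pairs (x, y) ∈ F_7², evaluate f(x, y) mod 7. Record the zeros.
  x = 0: [0↦1, 1↦1, 2↦1, 3↦1, 4↦1, 5↦1, 6↦1]  zeros at y ∈ ∅
  x = 1: [0↦1, 1↦6, 2↦4, 3↦2, 4↦0, 5↦5, 6↦3]  zeros at y ∈ {4}
  x = 2: [0↦5, 1↦1, 2↦4, 3↦0, 4↦3, 5↦6, 6↦2]  zeros at y ∈ {3}
  x = 3: [0↦6, 1↦0, 2↦1, 3↦2, 4↦3, 5↦4, 6↦5]  zeros at y ∈ {1}
  x = 4: [0↦4, 1↦3, 2↦2, 3↦1, 4↦0, 5↦6, 6↦5]  zeros at y ∈ {4}
  x = 5: [0↦6, 1↦3, 2↦0, 3↦4, 4↦1, 5↦5, 6↦2]  zeros at y ∈ {2}
  x = 6: [0↦5, 1↦0, 2↦2, 3↦4, 4↦6, 5↦1, 6↦3]  zeros at y ∈ {1}
Collecting zeros: affine points = {(1, 4), (2, 3), (3, 1), (4, 4), (5, 2), (6, 1)}.
Total count |C(F_7)_aff| = 6.


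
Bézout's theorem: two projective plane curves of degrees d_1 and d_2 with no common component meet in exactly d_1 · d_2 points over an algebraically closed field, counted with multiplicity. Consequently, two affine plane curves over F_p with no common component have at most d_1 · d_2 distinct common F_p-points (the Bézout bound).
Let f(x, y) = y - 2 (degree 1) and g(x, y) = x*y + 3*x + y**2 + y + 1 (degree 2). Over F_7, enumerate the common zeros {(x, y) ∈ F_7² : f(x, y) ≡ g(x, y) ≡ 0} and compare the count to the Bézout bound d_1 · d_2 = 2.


Common zeros: {(0, 2)}; count = 1; Bézout bound = 2.

deg(f) = 1, deg(g) = 2, so Bézout bound = 2.
Scan x ∈ F_7. For each x, list the y ∈ F_7 with f(x, y) ≡ 0 and those with g(x, y) ≡ 0 (mod 7); the common zeros in that column are the intersection.
  x = 0: f ≡ 0 at y ∈ {2}; g ≡ 0 at y ∈ {2, 4}; common: {2}.
  x = 1: f ≡ 0 at y ∈ {2}; g ≡ 0 at y ∈ {1, 4}; common: ∅.
  x = 2: f ≡ 0 at y ∈ {2}; g ≡ 0 at y ∈ {0, 4}; common: ∅.
  x = 3: f ≡ 0 at y ∈ {2}; g ≡ 0 at y ∈ {4, 6}; common: ∅.
  x = 4: f ≡ 0 at y ∈ {2}; g ≡ 0 at y ∈ {4, 5}; common: ∅.
  x = 5: f ≡ 0 at y ∈ {2}; g ≡ 0 at y ∈ {4}; common: ∅.
  x = 6: f ≡ 0 at y ∈ {2}; g ≡ 0 at y ∈ {3, 4}; common: ∅.
Collecting: common zeros = {(0, 2)}, so the count is 1.
Comparison with the Bézout bound: 1 ≤ 2 = deg(f)·deg(g), as expected for curves with no common component (the affine F_7-count falls short of the bound because intersections may lie at infinity, over extension fields, or carry multiplicity).


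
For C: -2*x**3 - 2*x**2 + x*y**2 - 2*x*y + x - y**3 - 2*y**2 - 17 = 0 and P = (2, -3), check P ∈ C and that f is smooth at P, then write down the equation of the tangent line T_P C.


Tangent line at P: -16*x - 31*y - 61 = 0.

Step 1: f(2, -3) = 0, so P lies on C.
Step 2: partial derivatives
  f_x(x, y) = -6*x**2 - 4*x + y**2 - 2*y + 1, f_y(x, y) = 2*x*y - 2*x - 3*y**2 - 4*y.
  f_x(P) = -16, f_y(P) = -31 (gradient nonzero, so P is smooth).
Step 3: tangent line at P: -16·(x − 2) + -31·(y − -3) = 0.
Expanding: -16*x - 31*y - 61 = 0.


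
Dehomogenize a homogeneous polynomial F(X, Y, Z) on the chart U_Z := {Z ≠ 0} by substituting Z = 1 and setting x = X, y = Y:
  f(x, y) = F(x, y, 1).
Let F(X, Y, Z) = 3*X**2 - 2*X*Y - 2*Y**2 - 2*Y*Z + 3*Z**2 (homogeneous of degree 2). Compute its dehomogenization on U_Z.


f(x, y) = 3*x**2 - 2*x*y - 2*y**2 - 2*y + 3

On U_Z we set Z = 1. Each monomial c·X^i·Y^j·Z^k in F becomes c·x^i·y^j·1^k = c·x^i·y^j.
Substituting Z = 1: F(X, Y, 1) = 3*x**2 - 2*x*y - 2*y**2 - 2*y + 3.
Note: deg(f) ≤ deg(F) = 2; strict inequality happens when F is divisible by Z (lost terms).


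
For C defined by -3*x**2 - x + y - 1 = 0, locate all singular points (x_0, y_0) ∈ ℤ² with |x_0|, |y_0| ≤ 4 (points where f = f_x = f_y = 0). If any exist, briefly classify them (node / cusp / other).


No singular points in the scanned grid; C is smooth there.

Compute partial derivatives:
  f_x = -6*x - 1.
  f_y = 1.
f_y = 1 is a nonzero constant, so f_y never vanishes: no point (x, y) can satisfy f = f_x = f_y = 0. In particular no (x, y) ∈ {−4, ..., 4}² is singular; the curve is smooth.


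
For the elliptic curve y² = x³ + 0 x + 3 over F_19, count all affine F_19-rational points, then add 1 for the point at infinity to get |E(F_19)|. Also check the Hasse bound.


Affine points = {(1, 2), (1, 17), (2, 7), (2, 12), (3, 7), (3, 12), (7, 2), (7, 17), (11, 2), (11, 17), (14, 7), (14, 12)}; affine count = 12; |E(F_19)| = 13.

Discriminant check: Δ ∝ 4a³ + 27b² = 4·0³ + 27·3² = 4·0 + 27·9 ≡ 15 (mod 19). Nonzero ⇒ E is nonsingular.
For each x ∈ F_19, compute rhs = x³ + 0·x + 3 mod 19, then count y ∈ F_19 with y² ≡ rhs.
  x = 0: rhs = 3, matching y values: none (0 points).
  x = 1: rhs = 4, matching y values: 2, 17 (2 points).
  x = 2: rhs = 11, matching y values: 7, 12 (2 points).
  x = 3: rhs = 11, matching y values: 7, 12 (2 points).
  x = 4: rhs = 10, matching y values: none (0 points).
  x = 5: rhs = 14, matching y values: none (0 points).
  x = 6: rhs = 10, matching y values: none (0 points).
  x = 7: rhs = 4, matching y values: 2, 17 (2 points).
  x = 8: rhs = 2, matching y values: none (0 points).
  x = 9: rhs = 10, matching y values: none (0 points).
  x = 10: rhs = 15, matching y values: none (0 points).
  x = 11: rhs = 4, matching y values: 2, 17 (2 points).
  x = 12: rhs = 2, matching y values: none (0 points).
  x = 13: rhs = 15, matching y values: none (0 points).
  x = 14: rhs = 11, matching y values: 7, 12 (2 points).
  x = 15: rhs = 15, matching y values: none (0 points).
  x = 16: rhs = 14, matching y values: none (0 points).
  x = 17: rhs = 14, matching y values: none (0 points).
  x = 18: rhs = 2, matching y values: none (0 points).
Total affine count: 12.
Full point count |E(F_19)| = 12 + 1 = 13.
Hasse bound: |13 − (19+1)| = |-7| = 7 ≤ 2√19 ≈ 8.7178 ✓.


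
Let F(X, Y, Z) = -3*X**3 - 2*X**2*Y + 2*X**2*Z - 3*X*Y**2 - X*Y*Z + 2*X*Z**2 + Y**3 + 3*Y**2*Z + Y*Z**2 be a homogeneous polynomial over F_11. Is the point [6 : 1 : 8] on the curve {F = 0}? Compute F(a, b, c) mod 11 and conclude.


F(6,1,8) ≡ 9 (mod 11); P is NOT on the curve.

Evaluate F(6, 1, 8) term-by-term (mod 11).
  -3*X**3 ↦ -3·216·1·1 = -648
  -2*X**2*Y ↦ -2·36·1·1 = -72
  2*X**2*Z ↦ 2·36·1·8 = 576
  -3*X*Y**2 ↦ -3·6·1·1 = -18
  -X*Y*Z ↦ -1·6·1·8 = -48
  2*X*Z**2 ↦ 2·6·1·64 = 768
  Y**3 ↦ 1·1·1·1 = 1
  3*Y**2*Z ↦ 3·1·1·8 = 24
  Y*Z**2 ↦ 1·1·1·64 = 64
Sum: F(6, 1, 8) = (-648) + (-72) + (576) + (-18) + (-48) + (768) + (1) + (24) + (64) = 647.
Reducing mod 11: 647 ≡ 9 (mod 11).
Since F(a, b, c) ≡ 9 ≠ 0 (mod 11), P does NOT lie on the curve.


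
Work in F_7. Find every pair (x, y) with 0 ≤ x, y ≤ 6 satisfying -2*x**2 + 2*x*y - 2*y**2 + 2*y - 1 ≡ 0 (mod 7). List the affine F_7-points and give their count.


Affine F_7-points: {(4, 2), (4, 3), (5, 2), (5, 4), (6, 3), (6, 4)}; count = 6.

For each of the 49 pairs (x, y) ∈ F_7², evaluate f(x, y) mod 7. Record the zeros.
  x = 0: [0↦6, 1↦6, 2↦2, 3↦1, 4↦3, 5↦1, 6↦2]  zeros at y ∈ ∅
  x = 1: [0↦4, 1↦6, 2↦4, 3↦5, 4↦2, 5↦2, 6↦5]  zeros at y ∈ ∅
  x = 2: [0↦5, 1↦2, 2↦2, 3↦5, 4↦4, 5↦6, 6↦4]  zeros at y ∈ ∅
  x = 3: [0↦2, 1↦1, 2↦3, 3↦1, 4↦2, 5↦6, 6↦6]  zeros at y ∈ ∅
  x = 4: [0↦2, 1↦3, 2↦0, 3↦0, 4↦3, 5↦2, 6↦4]  zeros at y ∈ {2, 3}
  x = 5: [0↦5, 1↦1, 2↦0, 3↦2, 4↦0, 5↦1, 6↦5]  zeros at y ∈ {2, 4}
  x = 6: [0↦4, 1↦2, 2↦3, 3↦0, 4↦0, 5↦3, 6↦2]  zeros at y ∈ {3, 4}
Collecting zeros: affine points = {(4, 2), (4, 3), (5, 2), (5, 4), (6, 3), (6, 4)}.
Total count |C(F_7)_aff| = 6.


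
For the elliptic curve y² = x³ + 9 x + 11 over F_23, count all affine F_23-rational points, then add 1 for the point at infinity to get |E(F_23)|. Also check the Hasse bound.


Affine points = {(7, 7), (7, 16), (9, 4), (9, 19), (13, 5), (13, 18), (14, 11), (14, 12), (15, 5), (15, 18), (18, 5), (18, 18), (19, 7), (19, 16), (20, 7), (20, 16), (21, 10), (21, 13), (22, 1), (22, 22)}; affine count = 20; |E(F_23)| = 21.

Discriminant check: Δ ∝ 4a³ + 27b² = 4·9³ + 27·11² = 4·729 + 27·121 ≡ 19 (mod 23). Nonzero ⇒ E is nonsingular.
For each x ∈ F_23, compute rhs = x³ + 9·x + 11 mod 23, then count y ∈ F_23 with y² ≡ rhs.
  x = 0: rhs = 11, matching y values: none (0 points).
  x = 1: rhs = 21, matching y values: none (0 points).
  x = 2: rhs = 14, matching y values: none (0 points).
  x = 3: rhs = 19, matching y values: none (0 points).
  x = 4: rhs = 19, matching y values: none (0 points).
  x = 5: rhs = 20, matching y values: none (0 points).
  x = 6: rhs = 5, matching y values: none (0 points).
  x = 7: rhs = 3, matching y values: 7, 16 (2 points).
  x = 8: rhs = 20, matching y values: none (0 points).
  x = 9: rhs = 16, matching y values: 4, 19 (2 points).
  x = 10: rhs = 20, matching y values: none (0 points).
  x = 11: rhs = 15, matching y values: none (0 points).
  x = 12: rhs = 7, matching y values: none (0 points).
  x = 13: rhs = 2, matching y values: 5, 18 (2 points).
  x = 14: rhs = 6, matching y values: 11, 12 (2 points).
  x = 15: rhs = 2, matching y values: 5, 18 (2 points).
  x = 16: rhs = 19, matching y values: none (0 points).
  x = 17: rhs = 17, matching y values: none (0 points).
  x = 18: rhs = 2, matching y values: 5, 18 (2 points).
  x = 19: rhs = 3, matching y values: 7, 16 (2 points).
  x = 20: rhs = 3, matching y values: 7, 16 (2 points).
  x = 21: rhs = 8, matching y values: 10, 13 (2 points).
  x = 22: rhs = 1, matching y values: 1, 22 (2 points).
Total affine count: 20.
Full point count |E(F_23)| = 20 + 1 = 21.
Hasse bound: |21 − (23+1)| = |-3| = 3 ≤ 2√23 ≈ 9.5917 ✓.


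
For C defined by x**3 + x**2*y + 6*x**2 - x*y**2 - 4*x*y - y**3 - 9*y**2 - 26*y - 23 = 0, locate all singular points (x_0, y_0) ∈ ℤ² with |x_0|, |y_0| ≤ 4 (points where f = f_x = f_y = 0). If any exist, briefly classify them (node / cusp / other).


Singular points: {(-1, -3)}; classification: cusp.

Compute partial derivatives:
  f_x = 3*x**2 + 2*x*y + 12*x - y**2 - 4*y.
  f_y = x**2 - 2*x*y - 4*x - 3*y**2 - 18*y - 26.
Scan x_0 ∈ {−4, ..., 4}. For each x_0, f_y(x_0, y) is a polynomial in y; find its integer roots y ∈ {−4, ..., 4}, then test f_x and f at those candidates.
  x = -4: f_y(-4, y) = -3*y**2 - 10*y + 6; no integer root y with |y| ≤ 4.
  x = -3: f_y(-3, y) = -3*y**2 - 12*y - 5; no integer root y with |y| ≤ 4.
  x = -2: f_y(-2, y) = -3*y**2 - 14*y - 14; no integer root y with |y| ≤ 4.
  x = -1: f_y(-1, y) = -3*y**2 - 16*y - 21; vanishes at y ∈ {-3}. (-1, -3): f_x = 0, f = 0 — SINGULAR.
  x = 0: f_y(0, y) = -3*y**2 - 18*y - 26; no integer root y with |y| ≤ 4.
  x = 1: f_y(1, y) = -3*y**2 - 20*y - 29; no integer root y with |y| ≤ 4.
  x = 2: f_y(2, y) = -3*y**2 - 22*y - 30; no integer root y with |y| ≤ 4.
  x = 3: f_y(3, y) = -3*y**2 - 24*y - 29; no integer root y with |y| ≤ 4.
  x = 4: f_y(4, y) = -3*y**2 - 26*y - 26; no integer root y with |y| ≤ 4.
Only singular point on the grid: (-1, -3).
Classify: substitute x = -1 + u, y = -3 + v and expand: f = u**3 + u**2*v - u*v**2 - v**3 + v**2.
No constant or linear terms (consistent with a singular point). Quadratic part: v**2. Cubic part: u**3 + u**2*v - u*v**2 - v**3.
The quadratic part v**2 is a perfect square, so there is a single (double) tangent line v = 0, i.e. y = -3. Restricting the cubic part to that line (v = 0) leaves u**3 ≠ 0, so f is not divisible by v and the branch is v² ≈ -u**3 to lowest order — this is a cusp.
Classification: cusp.
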